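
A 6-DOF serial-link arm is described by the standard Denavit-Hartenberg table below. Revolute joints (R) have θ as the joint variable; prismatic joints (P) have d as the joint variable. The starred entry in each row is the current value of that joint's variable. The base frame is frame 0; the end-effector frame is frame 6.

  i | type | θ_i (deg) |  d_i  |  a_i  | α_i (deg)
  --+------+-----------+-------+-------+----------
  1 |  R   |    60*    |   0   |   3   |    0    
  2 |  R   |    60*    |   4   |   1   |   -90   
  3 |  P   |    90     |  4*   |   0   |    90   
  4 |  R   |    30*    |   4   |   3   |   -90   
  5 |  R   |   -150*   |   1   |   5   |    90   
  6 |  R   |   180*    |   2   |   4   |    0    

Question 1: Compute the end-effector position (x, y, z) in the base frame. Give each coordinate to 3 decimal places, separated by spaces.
-5.089 3.145 3.518

after link 1: o_1 = (1.5000, 2.5981, 0.0000)
after link 2: o_2 = (1.0000, 3.4641, 4.0000)
after link 3: o_3 = (-2.4641, 1.4641, 4.0000)
after link 4: o_4 = (-5.7631, 4.1782, 1.4019)
after link 5: o_5 = (-5.8881, 6.9928, 5.6519)
after link 6: o_6 = (-5.0891, 3.1447, 3.5179)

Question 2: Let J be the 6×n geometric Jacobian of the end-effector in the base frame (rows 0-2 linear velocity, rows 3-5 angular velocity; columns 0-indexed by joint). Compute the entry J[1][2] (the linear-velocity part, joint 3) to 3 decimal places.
prismatic axis z_2 = (-0.8660,-0.5000,0.0000)
J_v[:, 2] = z_2; J_ω[:, 2] = (0,0,0)
entry J[1][2] = -0.5000

-0.500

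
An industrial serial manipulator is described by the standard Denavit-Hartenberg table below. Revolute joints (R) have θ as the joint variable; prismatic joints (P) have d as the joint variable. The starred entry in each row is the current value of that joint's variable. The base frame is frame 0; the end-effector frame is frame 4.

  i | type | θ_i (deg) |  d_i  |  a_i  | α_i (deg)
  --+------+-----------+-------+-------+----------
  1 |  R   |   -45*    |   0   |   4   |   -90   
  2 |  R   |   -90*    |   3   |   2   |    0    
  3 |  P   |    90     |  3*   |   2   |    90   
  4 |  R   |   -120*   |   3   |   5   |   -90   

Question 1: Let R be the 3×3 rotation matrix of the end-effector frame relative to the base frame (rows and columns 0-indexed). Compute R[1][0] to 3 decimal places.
-0.259

End-effector x-axis (col 0 of R) = (-0.9659,-0.2588,0.0000)
R[1][0] = -0.2588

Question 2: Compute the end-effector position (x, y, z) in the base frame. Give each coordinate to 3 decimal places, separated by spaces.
after link 1: o_1 = (2.8284, -2.8284, 0.0000)
after link 2: o_2 = (4.9497, -0.7071, 2.0000)
after link 3: o_3 = (8.4853, 0.0000, 2.0000)
after link 4: o_4 = (3.6557, -1.2941, 5.0000)

3.656 -1.294 5.000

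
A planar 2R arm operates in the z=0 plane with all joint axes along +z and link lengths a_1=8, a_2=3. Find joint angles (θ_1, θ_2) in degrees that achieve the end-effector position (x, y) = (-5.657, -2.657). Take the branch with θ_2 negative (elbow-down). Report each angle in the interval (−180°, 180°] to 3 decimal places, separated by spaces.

cos θ_2 = (39.0613−8²−3²)/(2·8·3) = -0.7071; θ_2 = -134.9959° (elbow-down)
β = atan2(-2.6570,-5.6570) = -154.8413°; ψ = atan2(-2.1215,5.8788) = -19.8428°
θ_1 = β − ψ = -134.9985°

-134.999 -134.996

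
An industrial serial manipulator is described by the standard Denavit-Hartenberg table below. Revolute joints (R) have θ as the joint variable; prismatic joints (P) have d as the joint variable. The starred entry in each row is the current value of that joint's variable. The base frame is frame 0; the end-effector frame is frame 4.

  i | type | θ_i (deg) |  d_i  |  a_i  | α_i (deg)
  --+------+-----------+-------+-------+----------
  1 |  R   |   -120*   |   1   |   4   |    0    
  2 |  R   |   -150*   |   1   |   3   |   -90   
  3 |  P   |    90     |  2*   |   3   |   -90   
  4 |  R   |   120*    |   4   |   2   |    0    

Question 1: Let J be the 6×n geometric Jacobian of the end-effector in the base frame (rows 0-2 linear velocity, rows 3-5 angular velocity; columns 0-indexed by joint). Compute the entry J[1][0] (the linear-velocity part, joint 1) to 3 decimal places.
axis z_0 = ẑ; lever o_n−o_0 = (-2.2679,-4.4641,-0.0000)
cross product → J_v[:, 0] = (4.4641,-2.2679,0.0000)
J_ω[:, 0] = z_0
entry J[1][0] = -2.2679

-2.268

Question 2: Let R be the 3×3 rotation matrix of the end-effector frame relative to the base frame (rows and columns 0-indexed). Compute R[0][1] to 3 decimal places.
End-effector y-axis (col 1 of R) = (-0.5000,-0.0000,0.8660)
R[0][1] = -0.5000

-0.500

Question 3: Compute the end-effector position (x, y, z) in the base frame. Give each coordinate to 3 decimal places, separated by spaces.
-2.268 -4.464 -0.000

after link 1: o_1 = (-2.0000, -3.4641, 1.0000)
after link 2: o_2 = (-2.0000, -0.4641, 2.0000)
after link 3: o_3 = (-4.0000, -0.4641, -1.0000)
after link 4: o_4 = (-2.2679, -4.4641, -0.0000)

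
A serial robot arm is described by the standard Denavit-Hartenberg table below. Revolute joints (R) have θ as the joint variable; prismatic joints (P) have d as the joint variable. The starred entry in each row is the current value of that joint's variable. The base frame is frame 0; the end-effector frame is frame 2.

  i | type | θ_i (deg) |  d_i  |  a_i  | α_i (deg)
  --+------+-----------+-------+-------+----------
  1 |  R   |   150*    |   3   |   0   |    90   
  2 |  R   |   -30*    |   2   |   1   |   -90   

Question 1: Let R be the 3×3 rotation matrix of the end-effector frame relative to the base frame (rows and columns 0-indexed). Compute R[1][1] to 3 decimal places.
End-effector y-axis (col 1 of R) = (-0.5000,-0.8660,-0.0000)
R[1][1] = -0.8660

-0.866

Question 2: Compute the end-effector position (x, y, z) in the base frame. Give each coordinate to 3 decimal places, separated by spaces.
after link 1: o_1 = (0.0000, 0.0000, 3.0000)
after link 2: o_2 = (0.2500, 2.1651, 2.5000)

0.250 2.165 2.500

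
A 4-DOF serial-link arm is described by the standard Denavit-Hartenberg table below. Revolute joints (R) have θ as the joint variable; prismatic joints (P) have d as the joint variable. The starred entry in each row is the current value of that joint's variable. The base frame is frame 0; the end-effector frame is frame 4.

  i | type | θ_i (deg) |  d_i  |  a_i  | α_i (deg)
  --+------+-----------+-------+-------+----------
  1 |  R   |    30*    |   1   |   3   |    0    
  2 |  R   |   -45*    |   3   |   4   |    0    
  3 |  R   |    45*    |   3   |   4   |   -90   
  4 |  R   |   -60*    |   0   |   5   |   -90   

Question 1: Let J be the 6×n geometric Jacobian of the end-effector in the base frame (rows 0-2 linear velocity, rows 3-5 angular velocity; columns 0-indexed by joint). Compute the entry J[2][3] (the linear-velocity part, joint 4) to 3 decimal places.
axis z_3 = (-0.5000,0.8660,0.0000); lever o_n−o_3 = (2.1651,1.2500,4.3301)
cross product → J_v[:, 3] = (3.7500,2.1651,-2.5000)
J_ω[:, 3] = z_3
entry J[2][3] = -2.5000

-2.500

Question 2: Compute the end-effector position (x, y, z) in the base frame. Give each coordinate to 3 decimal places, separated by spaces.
12.091 3.715 11.330

after link 1: o_1 = (2.5981, 1.5000, 1.0000)
after link 2: o_2 = (6.4618, 0.4647, 4.0000)
after link 3: o_3 = (9.9259, 2.4647, 7.0000)
after link 4: o_4 = (12.0909, 3.7147, 11.3301)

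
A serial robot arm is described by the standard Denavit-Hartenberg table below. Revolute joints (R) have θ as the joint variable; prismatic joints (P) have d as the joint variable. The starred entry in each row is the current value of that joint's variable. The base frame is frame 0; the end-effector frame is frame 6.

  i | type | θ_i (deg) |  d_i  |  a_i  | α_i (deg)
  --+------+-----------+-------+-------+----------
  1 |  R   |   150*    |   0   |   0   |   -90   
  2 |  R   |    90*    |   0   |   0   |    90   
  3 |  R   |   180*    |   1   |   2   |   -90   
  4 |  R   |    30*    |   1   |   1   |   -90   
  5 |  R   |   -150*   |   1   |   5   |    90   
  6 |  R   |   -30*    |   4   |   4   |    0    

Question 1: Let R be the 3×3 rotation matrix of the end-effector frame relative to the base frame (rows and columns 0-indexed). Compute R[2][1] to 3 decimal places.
-0.808

End-effector y-axis (col 1 of R) = (0.5870,-0.0502,-0.8080)
R[2][1] = -0.8080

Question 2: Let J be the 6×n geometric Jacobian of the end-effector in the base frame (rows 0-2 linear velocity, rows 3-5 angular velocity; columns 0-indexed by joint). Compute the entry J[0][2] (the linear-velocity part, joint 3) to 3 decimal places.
axis z_2 = (-0.8660,0.5000,0.0000); lever o_n−o_2 = (-4.3391,4.5466,-4.7141)
cross product → J_v[:, 2] = (-2.3571,-4.0825,-1.7679)
J_ω[:, 2] = z_2
entry J[0][2] = -2.3571

-2.357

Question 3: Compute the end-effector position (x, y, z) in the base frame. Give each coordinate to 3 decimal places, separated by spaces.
-4.339 4.547 -4.714

after link 1: o_1 = (0.0000, 0.0000, 0.0000)
after link 2: o_2 = (0.0000, 0.0000, 0.0000)
after link 3: o_3 = (-0.8660, 0.5000, 2.0000)
after link 4: o_4 = (0.0670, 1.1160, 2.8660)
after link 5: o_5 = (0.1920, 3.9306, -1.3840)
after link 6: o_6 = (-4.3391, 4.5466, -4.7141)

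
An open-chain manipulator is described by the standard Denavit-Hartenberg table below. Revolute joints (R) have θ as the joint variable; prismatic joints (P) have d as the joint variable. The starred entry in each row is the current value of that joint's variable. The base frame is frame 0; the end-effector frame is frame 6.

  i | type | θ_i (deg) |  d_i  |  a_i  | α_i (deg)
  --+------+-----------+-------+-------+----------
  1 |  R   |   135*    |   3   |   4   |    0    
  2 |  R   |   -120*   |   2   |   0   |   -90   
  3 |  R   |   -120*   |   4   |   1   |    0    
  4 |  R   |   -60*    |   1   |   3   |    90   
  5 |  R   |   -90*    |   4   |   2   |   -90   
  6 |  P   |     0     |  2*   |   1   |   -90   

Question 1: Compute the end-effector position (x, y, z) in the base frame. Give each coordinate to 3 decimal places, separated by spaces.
after link 1: o_1 = (-2.8284, 2.8284, 3.0000)
after link 2: o_2 = (-2.8284, 2.8284, 5.0000)
after link 3: o_3 = (-4.3467, 6.5627, 5.8660)
after link 4: o_4 = (-7.5033, 6.7522, 5.8660)
after link 5: o_5 = (-6.9856, 4.8203, 1.8660)
after link 6: o_6 = (-8.6587, 3.3368, 1.8660)

-8.659 3.337 1.866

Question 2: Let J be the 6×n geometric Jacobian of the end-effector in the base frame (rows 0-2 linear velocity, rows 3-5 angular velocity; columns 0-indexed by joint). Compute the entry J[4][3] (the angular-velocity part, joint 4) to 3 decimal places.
axis z_3 = (-0.2588,0.9659,0.0000); lever o_n−o_3 = (-4.3120,-3.2259,-4.0000)
cross product → J_v[:, 3] = (-3.8637,-1.0353,5.0000)
J_ω[:, 3] = z_3
entry J[4][3] = 0.9659

0.966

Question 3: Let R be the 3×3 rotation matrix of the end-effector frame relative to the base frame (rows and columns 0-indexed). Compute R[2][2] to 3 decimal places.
End-effector z-axis (col 2 of R) = (0.0000,-0.0000,1.0000)
R[2][2] = 1.0000

1.000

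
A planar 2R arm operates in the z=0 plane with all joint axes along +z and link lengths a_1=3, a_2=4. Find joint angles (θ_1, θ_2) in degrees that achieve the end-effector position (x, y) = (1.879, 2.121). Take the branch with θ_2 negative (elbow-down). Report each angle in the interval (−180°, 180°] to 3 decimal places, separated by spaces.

134.991 -135.001

cos θ_2 = (8.0293−3²−4²)/(2·3·4) = -0.7071; θ_2 = -135.0005° (elbow-down)
β = atan2(2.1210,1.8790) = 48.4622°; ψ = atan2(-2.8284,0.1715) = -86.5292°
θ_1 = β − ψ = 134.9913°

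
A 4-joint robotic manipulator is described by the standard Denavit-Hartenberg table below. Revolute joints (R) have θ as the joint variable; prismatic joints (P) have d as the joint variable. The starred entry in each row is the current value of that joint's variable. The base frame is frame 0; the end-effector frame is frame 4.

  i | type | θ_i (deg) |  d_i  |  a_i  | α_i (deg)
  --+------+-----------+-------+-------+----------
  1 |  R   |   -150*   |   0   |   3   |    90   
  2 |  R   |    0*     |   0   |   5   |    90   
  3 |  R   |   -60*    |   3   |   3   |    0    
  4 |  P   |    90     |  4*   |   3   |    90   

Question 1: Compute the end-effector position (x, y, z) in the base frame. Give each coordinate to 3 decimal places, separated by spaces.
-9.928 -7.000 -7.000

after link 1: o_1 = (-2.5981, -1.5000, 0.0000)
after link 2: o_2 = (-6.9282, -4.0000, 0.0000)
after link 3: o_3 = (-6.9282, -7.0000, -3.0000)
after link 4: o_4 = (-9.9282, -7.0000, -7.0000)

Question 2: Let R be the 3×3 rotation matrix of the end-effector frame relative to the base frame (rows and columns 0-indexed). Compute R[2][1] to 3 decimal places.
-1.000

End-effector y-axis (col 1 of R) = (-0.0000,0.0000,-1.0000)
R[2][1] = -1.0000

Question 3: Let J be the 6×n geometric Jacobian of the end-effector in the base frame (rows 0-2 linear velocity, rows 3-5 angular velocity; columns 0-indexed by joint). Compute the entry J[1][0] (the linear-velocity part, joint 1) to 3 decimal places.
axis z_0 = ẑ; lever o_n−o_0 = (-9.9282,-7.0000,-7.0000)
cross product → J_v[:, 0] = (7.0000,-9.9282,0.0000)
J_ω[:, 0] = z_0
entry J[1][0] = -9.9282

-9.928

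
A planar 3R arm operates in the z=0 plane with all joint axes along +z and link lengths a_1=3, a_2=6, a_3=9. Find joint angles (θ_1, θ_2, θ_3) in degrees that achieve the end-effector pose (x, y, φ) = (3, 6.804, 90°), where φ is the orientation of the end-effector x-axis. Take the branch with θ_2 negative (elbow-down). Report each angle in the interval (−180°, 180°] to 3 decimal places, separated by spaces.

90.005 -150.002 149.997

wrist centre = target − a_3·(cos φ, sin φ) = (3.0000, -2.1960)
cos θ_2 = (13.8224−3²−6²)/(2·3·6) = -0.8660; θ_2 = -150.0021° (elbow-down)
β = atan2(-2.1960,3.0000) = -36.2041°; ψ = atan2(-2.9998,-2.1963) = -126.2092°
θ_1 = β − ψ = 90.0050°
θ_3 = φ − θ_1 − θ_2 = 149.9971° (wrapped to (-180°,180°])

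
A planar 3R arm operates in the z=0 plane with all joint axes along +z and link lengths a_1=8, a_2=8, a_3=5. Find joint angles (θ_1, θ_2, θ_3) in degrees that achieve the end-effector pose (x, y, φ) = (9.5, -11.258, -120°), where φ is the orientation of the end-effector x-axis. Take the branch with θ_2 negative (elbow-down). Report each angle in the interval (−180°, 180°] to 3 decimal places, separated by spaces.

wrist centre = target − a_3·(cos φ, sin φ) = (12.0000, -6.9279)
cos θ_2 = (191.9954−8²−8²)/(2·8·8) = 0.5000; θ_2 = -60.0024° (elbow-down)
β = atan2(-6.9279,12.0000) = -29.9988°; ψ = atan2(-6.9284,11.9997) = -30.0012°
θ_1 = β − ψ = 0.0024°
θ_3 = φ − θ_1 − θ_2 = -60.0000° (wrapped to (-180°,180°])

0.002 -60.002 -60.000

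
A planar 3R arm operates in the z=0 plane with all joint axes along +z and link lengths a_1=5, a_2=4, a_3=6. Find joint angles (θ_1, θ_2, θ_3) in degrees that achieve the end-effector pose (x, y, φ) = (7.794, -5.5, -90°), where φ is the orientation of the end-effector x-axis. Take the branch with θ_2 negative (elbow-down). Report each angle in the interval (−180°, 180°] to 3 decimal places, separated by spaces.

wrist centre = target − a_3·(cos φ, sin φ) = (7.7940, 0.5000)
cos θ_2 = (60.9964−5²−4²)/(2·5·4) = 0.4999; θ_2 = -60.0059° (elbow-down)
β = atan2(0.5000,7.7940) = 3.6706°; ψ = atan2(-3.4643,6.9996) = -26.3320°
θ_1 = β − ψ = 30.0026°
θ_3 = φ − θ_1 − θ_2 = -59.9967° (wrapped to (-180°,180°])

30.003 -60.006 -59.997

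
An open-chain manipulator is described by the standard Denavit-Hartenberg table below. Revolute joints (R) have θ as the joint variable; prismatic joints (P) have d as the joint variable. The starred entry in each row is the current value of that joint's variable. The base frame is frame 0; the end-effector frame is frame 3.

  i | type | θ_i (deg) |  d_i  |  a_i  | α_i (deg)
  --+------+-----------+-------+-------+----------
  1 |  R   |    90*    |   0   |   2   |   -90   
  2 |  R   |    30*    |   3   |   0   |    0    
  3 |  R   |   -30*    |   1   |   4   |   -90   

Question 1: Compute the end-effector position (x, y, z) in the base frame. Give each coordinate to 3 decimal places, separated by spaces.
-4.000 6.000 0.000

after link 1: o_1 = (0.0000, 2.0000, 0.0000)
after link 2: o_2 = (-3.0000, 2.0000, 0.0000)
after link 3: o_3 = (-4.0000, 6.0000, 0.0000)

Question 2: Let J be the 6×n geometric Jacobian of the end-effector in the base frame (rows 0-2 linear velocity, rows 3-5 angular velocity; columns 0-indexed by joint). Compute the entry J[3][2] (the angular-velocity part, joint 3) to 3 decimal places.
-1.000

axis z_2 = (-1.0000,0.0000,0.0000); lever o_n−o_2 = (-1.0000,4.0000,0.0000)
cross product → J_v[:, 2] = (-0.0000,0.0000,-4.0000)
J_ω[:, 2] = z_2
entry J[3][2] = -1.0000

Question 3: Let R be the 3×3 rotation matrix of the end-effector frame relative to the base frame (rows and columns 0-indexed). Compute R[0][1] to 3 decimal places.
End-effector y-axis (col 1 of R) = (1.0000,-0.0000,-0.0000)
R[0][1] = 1.0000

1.000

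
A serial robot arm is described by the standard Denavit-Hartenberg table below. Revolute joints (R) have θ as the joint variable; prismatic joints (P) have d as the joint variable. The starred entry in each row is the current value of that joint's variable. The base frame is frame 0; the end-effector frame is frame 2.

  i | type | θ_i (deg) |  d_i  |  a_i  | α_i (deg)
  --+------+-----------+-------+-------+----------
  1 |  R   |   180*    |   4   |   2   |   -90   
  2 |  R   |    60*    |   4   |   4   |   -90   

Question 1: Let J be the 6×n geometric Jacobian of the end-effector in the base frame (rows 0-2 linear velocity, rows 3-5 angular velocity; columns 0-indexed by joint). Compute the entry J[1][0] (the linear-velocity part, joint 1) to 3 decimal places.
-4.000

axis z_0 = ẑ; lever o_n−o_0 = (-4.0000,-4.0000,0.5359)
cross product → J_v[:, 0] = (4.0000,-4.0000,0.0000)
J_ω[:, 0] = z_0
entry J[1][0] = -4.0000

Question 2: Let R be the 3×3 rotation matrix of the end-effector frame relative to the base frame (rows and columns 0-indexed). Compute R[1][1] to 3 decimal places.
1.000

End-effector y-axis (col 1 of R) = (0.0000,1.0000,-0.0000)
R[1][1] = 1.0000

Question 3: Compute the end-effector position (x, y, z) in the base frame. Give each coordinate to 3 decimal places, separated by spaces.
-4.000 -4.000 0.536

after link 1: o_1 = (-2.0000, 0.0000, 4.0000)
after link 2: o_2 = (-4.0000, -4.0000, 0.5359)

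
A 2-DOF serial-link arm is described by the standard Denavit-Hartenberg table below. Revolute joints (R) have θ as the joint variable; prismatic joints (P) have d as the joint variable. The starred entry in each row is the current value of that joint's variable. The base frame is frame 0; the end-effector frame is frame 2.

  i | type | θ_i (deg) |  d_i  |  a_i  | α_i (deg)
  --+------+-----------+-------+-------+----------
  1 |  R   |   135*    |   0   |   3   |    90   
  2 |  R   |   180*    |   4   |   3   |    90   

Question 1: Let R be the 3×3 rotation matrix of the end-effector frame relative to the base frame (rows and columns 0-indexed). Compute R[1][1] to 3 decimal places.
End-effector y-axis (col 1 of R) = (0.7071,0.7071,0.0000)
R[1][1] = 0.7071

0.707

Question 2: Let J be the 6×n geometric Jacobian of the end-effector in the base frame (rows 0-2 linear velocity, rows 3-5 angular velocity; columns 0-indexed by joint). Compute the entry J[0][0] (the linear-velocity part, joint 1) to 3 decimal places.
-2.828

axis z_0 = ẑ; lever o_n−o_0 = (2.8284,2.8284,0.0000)
cross product → J_v[:, 0] = (-2.8284,2.8284,0.0000)
J_ω[:, 0] = z_0
entry J[0][0] = -2.8284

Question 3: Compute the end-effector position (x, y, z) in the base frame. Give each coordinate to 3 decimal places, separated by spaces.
after link 1: o_1 = (-2.1213, 2.1213, 0.0000)
after link 2: o_2 = (2.8284, 2.8284, 0.0000)

2.828 2.828 0.000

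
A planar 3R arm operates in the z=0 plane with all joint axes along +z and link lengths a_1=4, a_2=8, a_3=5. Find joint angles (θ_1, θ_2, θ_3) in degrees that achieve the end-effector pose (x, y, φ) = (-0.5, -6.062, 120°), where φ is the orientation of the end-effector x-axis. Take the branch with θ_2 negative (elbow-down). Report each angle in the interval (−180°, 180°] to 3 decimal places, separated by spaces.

wrist centre = target − a_3·(cos φ, sin φ) = (2.0000, -10.3921)
cos θ_2 = (111.9963−4²−8²)/(2·4·8) = 0.4999; θ_2 = -60.0038° (elbow-down)
β = atan2(-10.3921,2.0000) = -79.1064°; ψ = atan2(-6.9285,7.9995) = -40.8961°
θ_1 = β − ψ = -38.2103°
θ_3 = φ − θ_1 − θ_2 = -141.7859° (wrapped to (-180°,180°])

-38.210 -60.004 -141.786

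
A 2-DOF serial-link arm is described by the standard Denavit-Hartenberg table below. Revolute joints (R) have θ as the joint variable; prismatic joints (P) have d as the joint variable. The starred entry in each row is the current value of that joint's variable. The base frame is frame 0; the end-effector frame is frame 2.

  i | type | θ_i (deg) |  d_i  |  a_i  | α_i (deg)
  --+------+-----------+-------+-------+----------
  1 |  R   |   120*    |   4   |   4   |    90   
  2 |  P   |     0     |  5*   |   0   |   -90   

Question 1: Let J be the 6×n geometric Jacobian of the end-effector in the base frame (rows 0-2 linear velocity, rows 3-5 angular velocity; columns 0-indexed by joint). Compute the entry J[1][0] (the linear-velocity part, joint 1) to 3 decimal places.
2.330

axis z_0 = ẑ; lever o_n−o_0 = (2.3301,5.9641,4.0000)
cross product → J_v[:, 0] = (-5.9641,2.3301,0.0000)
J_ω[:, 0] = z_0
entry J[1][0] = 2.3301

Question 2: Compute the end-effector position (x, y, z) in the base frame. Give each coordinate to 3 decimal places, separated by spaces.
2.330 5.964 4.000

after link 1: o_1 = (-2.0000, 3.4641, 4.0000)
after link 2: o_2 = (2.3301, 5.9641, 4.0000)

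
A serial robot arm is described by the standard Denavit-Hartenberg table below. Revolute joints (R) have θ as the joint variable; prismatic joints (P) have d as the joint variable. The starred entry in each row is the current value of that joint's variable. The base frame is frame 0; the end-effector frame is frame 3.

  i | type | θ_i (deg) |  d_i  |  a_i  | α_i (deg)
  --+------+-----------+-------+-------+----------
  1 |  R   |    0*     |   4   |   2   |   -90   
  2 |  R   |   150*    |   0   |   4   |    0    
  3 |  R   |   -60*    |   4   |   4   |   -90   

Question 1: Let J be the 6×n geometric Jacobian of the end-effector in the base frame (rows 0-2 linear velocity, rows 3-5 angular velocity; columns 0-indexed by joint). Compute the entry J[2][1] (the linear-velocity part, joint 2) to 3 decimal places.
axis z_1 = (0.0000,1.0000,0.0000); lever o_n−o_1 = (-3.4641,4.0000,-6.0000)
cross product → J_v[:, 1] = (-6.0000,-0.0000,3.4641)
J_ω[:, 1] = z_1
entry J[2][1] = 3.4641

3.464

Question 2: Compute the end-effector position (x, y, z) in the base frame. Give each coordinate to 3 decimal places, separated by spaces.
after link 1: o_1 = (2.0000, 0.0000, 4.0000)
after link 2: o_2 = (-1.4641, 0.0000, 2.0000)
after link 3: o_3 = (-1.4641, 4.0000, -2.0000)

-1.464 4.000 -2.000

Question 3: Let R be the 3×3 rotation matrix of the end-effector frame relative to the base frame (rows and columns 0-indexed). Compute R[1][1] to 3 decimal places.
-1.000

End-effector y-axis (col 1 of R) = (-0.0000,-1.0000,-0.0000)
R[1][1] = -1.0000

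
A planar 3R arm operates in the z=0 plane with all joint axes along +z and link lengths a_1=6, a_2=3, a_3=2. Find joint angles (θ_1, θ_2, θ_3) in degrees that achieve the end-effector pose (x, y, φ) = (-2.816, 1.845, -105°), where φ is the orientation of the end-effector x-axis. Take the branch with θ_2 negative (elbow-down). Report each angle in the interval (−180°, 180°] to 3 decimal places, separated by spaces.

149.998 -134.993 -120.005

wrist centre = target − a_3·(cos φ, sin φ) = (-2.2984, 3.7769)
cos θ_2 = (19.5471−6²−3²)/(2·6·3) = -0.7070; θ_2 = -134.9934° (elbow-down)
β = atan2(3.7769,-2.2984) = 121.3221°; ψ = atan2(-2.1216,3.8789) = -28.6763°
θ_1 = β − ψ = 149.9985°
θ_3 = φ − θ_1 − θ_2 = -120.0050° (wrapped to (-180°,180°])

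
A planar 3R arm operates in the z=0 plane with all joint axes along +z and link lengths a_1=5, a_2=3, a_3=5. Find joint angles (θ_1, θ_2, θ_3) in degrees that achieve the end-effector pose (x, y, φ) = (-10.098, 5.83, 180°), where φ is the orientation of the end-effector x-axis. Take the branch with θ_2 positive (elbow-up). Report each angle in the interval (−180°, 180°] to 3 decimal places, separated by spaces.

wrist centre = target − a_3·(cos φ, sin φ) = (-5.0980, 5.8300)
cos θ_2 = (59.9785−5²−3²)/(2·5·3) = 0.8660; θ_2 = 30.0086° (elbow-up)
β = atan2(5.8300,-5.0980) = 131.1678°; ψ = atan2(1.5004,7.5979) = 11.1708°
θ_1 = β − ψ = 119.9970°
θ_3 = φ − θ_1 − θ_2 = 29.9943° (wrapped to (-180°,180°])

119.997 30.009 29.994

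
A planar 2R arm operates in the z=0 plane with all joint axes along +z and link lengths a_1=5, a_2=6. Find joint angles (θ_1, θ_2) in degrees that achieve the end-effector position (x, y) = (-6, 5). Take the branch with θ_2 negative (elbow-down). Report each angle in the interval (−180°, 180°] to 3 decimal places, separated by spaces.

-169.611 -90.000

cos θ_2 = (61.0000−5²−6²)/(2·5·6) = 0.0000; θ_2 = -90.0000° (elbow-down)
β = atan2(5.0000,-6.0000) = 140.1944°; ψ = atan2(-6.0000,5.0000) = -50.1944°
θ_1 = β − ψ = 190.3889°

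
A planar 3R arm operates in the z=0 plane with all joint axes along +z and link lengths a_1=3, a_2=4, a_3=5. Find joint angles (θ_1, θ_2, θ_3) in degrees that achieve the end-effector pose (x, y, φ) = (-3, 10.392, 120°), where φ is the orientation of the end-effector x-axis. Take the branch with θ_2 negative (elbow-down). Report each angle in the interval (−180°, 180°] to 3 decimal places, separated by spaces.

wrist centre = target − a_3·(cos φ, sin φ) = (-0.5000, 6.0619)
cos θ_2 = (36.9963−3²−4²)/(2·3·4) = 0.4998; θ_2 = -60.0102° (elbow-down)
β = atan2(6.0619,-0.5000) = 94.7152°; ψ = atan2(-3.4645,4.9994) = -34.7211°
θ_1 = β − ψ = 129.4363°
θ_3 = φ − θ_1 − θ_2 = 50.5739° (wrapped to (-180°,180°])

129.436 -60.010 50.574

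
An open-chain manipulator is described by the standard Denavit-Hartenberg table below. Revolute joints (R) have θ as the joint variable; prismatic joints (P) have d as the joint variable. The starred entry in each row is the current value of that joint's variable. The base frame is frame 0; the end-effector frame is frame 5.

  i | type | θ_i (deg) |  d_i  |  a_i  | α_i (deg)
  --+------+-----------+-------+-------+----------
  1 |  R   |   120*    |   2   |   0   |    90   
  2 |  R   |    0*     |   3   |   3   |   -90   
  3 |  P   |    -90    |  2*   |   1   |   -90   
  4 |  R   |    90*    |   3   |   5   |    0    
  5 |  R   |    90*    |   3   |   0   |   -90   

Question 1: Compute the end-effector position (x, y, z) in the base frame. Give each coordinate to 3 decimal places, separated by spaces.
after link 1: o_1 = (0.0000, 0.0000, 2.0000)
after link 2: o_2 = (1.0981, 4.0981, 2.0000)
after link 3: o_3 = (1.9641, 4.5981, 4.0000)
after link 4: o_4 = (0.4641, 7.1962, -1.0000)
after link 5: o_5 = (-1.0359, 9.7942, -1.0000)

-1.036 9.794 -1.000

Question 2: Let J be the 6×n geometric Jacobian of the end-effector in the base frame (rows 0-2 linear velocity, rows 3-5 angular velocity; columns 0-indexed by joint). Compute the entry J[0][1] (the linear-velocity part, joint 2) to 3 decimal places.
axis z_1 = (0.8660,0.5000,0.0000); lever o_n−o_1 = (-1.0359,9.7942,-3.0000)
cross product → J_v[:, 1] = (-1.5000,2.5981,9.0000)
J_ω[:, 1] = z_1
entry J[0][1] = -1.5000

-1.500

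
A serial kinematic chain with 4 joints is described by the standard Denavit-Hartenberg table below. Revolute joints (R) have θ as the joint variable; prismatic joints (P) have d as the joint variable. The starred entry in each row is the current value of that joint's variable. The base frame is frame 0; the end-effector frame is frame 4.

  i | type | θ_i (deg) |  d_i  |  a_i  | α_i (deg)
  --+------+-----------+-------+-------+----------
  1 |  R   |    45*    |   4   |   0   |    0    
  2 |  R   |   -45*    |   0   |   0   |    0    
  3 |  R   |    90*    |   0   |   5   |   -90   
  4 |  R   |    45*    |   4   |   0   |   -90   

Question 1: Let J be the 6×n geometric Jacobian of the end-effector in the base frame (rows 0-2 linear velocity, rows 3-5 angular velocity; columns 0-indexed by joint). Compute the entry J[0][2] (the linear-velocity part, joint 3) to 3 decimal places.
axis z_2 = (0.0000,0.0000,1.0000); lever o_n−o_2 = (-4.0000,5.0000,0.0000)
cross product → J_v[:, 2] = (-5.0000,-4.0000,0.0000)
J_ω[:, 2] = z_2
entry J[0][2] = -5.0000

-5.000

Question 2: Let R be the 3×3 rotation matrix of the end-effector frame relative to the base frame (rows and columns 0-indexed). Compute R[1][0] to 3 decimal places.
0.707

End-effector x-axis (col 0 of R) = (0.0000,0.7071,-0.7071)
R[1][0] = 0.7071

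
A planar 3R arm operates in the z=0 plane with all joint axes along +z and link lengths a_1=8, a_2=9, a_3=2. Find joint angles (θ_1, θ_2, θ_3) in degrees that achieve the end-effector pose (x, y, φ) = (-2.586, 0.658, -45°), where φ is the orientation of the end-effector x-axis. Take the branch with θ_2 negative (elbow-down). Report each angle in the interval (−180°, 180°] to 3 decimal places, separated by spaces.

wrist centre = target − a_3·(cos φ, sin φ) = (-4.0002, 2.0722)
cos θ_2 = (20.2958−8²−9²)/(2·8·9) = -0.8660; θ_2 = -149.9973° (elbow-down)
β = atan2(2.0722,-4.0002) = 152.6147°; ψ = atan2(-4.5004,0.2060) = -87.3793°
θ_1 = β − ψ = 239.9940°
θ_3 = φ − θ_1 − θ_2 = -134.9968° (wrapped to (-180°,180°])

-120.006 -149.997 -134.997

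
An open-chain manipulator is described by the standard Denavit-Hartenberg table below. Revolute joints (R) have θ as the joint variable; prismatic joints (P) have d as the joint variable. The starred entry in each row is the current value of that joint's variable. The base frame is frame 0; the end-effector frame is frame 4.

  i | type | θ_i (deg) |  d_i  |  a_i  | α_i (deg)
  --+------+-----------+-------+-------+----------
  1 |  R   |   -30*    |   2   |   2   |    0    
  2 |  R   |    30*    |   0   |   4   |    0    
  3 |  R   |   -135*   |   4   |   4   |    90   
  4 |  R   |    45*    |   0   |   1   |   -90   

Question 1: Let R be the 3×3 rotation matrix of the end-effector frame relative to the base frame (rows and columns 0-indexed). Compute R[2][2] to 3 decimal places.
End-effector z-axis (col 2 of R) = (0.5000,0.5000,0.7071)
R[2][2] = 0.7071

0.707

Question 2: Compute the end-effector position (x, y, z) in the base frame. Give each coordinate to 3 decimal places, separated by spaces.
2.404 -4.328 6.707

after link 1: o_1 = (1.7321, -1.0000, 2.0000)
after link 2: o_2 = (5.7321, -1.0000, 2.0000)
after link 3: o_3 = (2.9036, -3.8284, 6.0000)
after link 4: o_4 = (2.4036, -4.3284, 6.7071)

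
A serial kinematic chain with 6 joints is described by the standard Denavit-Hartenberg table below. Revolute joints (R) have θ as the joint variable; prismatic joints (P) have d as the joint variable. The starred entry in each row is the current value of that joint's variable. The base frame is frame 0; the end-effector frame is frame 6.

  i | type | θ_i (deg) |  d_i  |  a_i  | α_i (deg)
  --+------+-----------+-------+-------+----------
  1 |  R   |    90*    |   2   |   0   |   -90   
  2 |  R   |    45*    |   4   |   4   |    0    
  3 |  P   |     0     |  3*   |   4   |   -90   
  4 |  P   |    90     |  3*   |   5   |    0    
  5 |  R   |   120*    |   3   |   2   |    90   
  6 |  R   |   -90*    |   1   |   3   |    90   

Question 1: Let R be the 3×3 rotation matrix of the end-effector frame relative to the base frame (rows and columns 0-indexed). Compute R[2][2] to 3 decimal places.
-0.612

End-effector z-axis (col 2 of R) = (0.5000,0.6124,-0.6124)
R[2][2] = -0.6124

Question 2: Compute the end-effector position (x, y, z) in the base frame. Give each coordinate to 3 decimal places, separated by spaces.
after link 1: o_1 = (0.0000, 0.0000, 2.0000)
after link 2: o_2 = (-4.0000, 2.8284, -0.8284)
after link 3: o_3 = (-7.0000, 5.6569, -3.6569)
after link 4: o_4 = (-2.0000, 3.5355, -5.7782)
after link 5: o_5 = (-3.0000, 0.1895, -6.6748)
after link 6: o_6 = (-2.1340, 1.9572, -4.1999)

-2.134 1.957 -4.200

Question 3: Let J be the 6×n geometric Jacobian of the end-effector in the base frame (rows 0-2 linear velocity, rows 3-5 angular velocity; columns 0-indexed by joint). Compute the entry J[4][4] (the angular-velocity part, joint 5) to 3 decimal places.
axis z_4 = (-0.0000,-0.7071,-0.7071); lever o_n−o_4 = (-0.1340,-1.5783,1.5783)
cross product → J_v[:, 4] = (-2.2321,0.0947,-0.0947)
J_ω[:, 4] = z_4
entry J[4][4] = -0.7071

-0.707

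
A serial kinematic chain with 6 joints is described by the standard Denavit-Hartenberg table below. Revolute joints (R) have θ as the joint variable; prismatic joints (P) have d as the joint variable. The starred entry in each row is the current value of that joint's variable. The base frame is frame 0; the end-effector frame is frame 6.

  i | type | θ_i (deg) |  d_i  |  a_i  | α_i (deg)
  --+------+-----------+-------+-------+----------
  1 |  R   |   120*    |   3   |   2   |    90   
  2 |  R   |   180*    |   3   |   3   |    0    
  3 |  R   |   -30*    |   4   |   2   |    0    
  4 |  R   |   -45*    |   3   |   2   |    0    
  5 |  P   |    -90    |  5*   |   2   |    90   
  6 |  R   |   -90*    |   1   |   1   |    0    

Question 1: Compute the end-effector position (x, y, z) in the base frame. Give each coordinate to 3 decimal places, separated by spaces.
after link 1: o_1 = (-1.0000, 1.7321, 3.0000)
after link 2: o_2 = (3.0981, 0.6340, 3.0000)
after link 3: o_3 = (7.4282, 1.1340, 4.0000)
after link 4: o_4 = (10.2851, 2.1857, 5.9319)
after link 5: o_5 = (13.6493, 6.3587, 6.4495)
after link 6: o_6 = (12.6539, 6.0829, 5.4836)

12.654 6.083 5.484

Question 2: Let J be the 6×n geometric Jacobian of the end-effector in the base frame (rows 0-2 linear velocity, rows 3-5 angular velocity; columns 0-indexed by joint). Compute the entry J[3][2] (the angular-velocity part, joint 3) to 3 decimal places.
axis z_2 = (0.8660,0.5000,0.0000); lever o_n−o_2 = (9.5558,5.4489,2.4836)
cross product → J_v[:, 2] = (1.2418,-2.1508,-0.0590)
J_ω[:, 2] = z_2
entry J[3][2] = 0.8660

0.866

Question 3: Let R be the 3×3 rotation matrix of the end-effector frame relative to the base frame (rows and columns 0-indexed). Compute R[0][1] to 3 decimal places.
End-effector y-axis (col 1 of R) = (-0.4830,0.8365,0.2588)
R[0][1] = -0.4830

-0.483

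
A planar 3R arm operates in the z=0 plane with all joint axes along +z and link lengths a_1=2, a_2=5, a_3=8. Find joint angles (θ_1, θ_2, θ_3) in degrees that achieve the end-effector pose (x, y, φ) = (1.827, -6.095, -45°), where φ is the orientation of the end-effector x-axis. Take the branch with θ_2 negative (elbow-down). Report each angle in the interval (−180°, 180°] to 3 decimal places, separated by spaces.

-60.007 -134.992 149.999

wrist centre = target − a_3·(cos φ, sin φ) = (-3.8299, -0.4381)
cos θ_2 = (14.8598−2²−5²)/(2·2·5) = -0.7070; θ_2 = -134.9923° (elbow-down)
β = atan2(-0.4381,-3.8299) = -173.4736°; ψ = atan2(-3.5360,-1.5351) = -113.4668°
θ_1 = β − ψ = -60.0068°
θ_3 = φ − θ_1 − θ_2 = 149.9992° (wrapped to (-180°,180°])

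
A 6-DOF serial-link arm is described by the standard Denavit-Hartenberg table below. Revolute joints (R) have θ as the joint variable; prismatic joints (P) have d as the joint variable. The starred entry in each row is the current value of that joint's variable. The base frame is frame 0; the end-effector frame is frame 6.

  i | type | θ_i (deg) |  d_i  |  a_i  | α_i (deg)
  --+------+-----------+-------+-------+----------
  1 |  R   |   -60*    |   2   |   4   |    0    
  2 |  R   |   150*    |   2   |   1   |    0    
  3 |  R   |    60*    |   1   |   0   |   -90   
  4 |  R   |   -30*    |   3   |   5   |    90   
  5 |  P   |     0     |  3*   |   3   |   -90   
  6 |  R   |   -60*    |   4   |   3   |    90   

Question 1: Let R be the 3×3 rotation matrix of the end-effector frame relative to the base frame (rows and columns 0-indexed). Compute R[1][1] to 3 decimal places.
-0.866

End-effector y-axis (col 1 of R) = (-0.5000,-0.8660,0.0000)
R[1][1] = -0.8660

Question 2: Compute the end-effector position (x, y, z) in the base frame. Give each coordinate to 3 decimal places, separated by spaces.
after link 1: o_1 = (2.0000, -3.4641, 2.0000)
after link 2: o_2 = (2.0000, -2.4641, 4.0000)
after link 3: o_3 = (2.0000, -2.4641, 5.0000)
after link 4: o_4 = (-3.2500, -2.8971, 7.5000)
after link 5: o_5 = (-4.2010, -2.3481, 11.5981)
after link 6: o_6 = (-6.2010, -5.8122, 14.5981)

-6.201 -5.812 14.598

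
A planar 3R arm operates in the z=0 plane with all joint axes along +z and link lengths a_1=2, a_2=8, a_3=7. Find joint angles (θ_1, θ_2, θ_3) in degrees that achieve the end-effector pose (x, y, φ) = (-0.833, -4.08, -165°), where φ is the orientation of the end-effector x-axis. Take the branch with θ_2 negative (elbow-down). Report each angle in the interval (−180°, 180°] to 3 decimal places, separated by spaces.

wrist centre = target − a_3·(cos φ, sin φ) = (5.9285, -2.2683)
cos θ_2 = (40.2919−2²−8²)/(2·2·8) = -0.8659; θ_2 = -149.9831° (elbow-down)
β = atan2(-2.2683,5.9285) = -20.9371°; ψ = atan2(-4.0020,-4.9270) = -140.9142°
θ_1 = β − ψ = 119.9771°
θ_3 = φ − θ_1 − θ_2 = -134.9941° (wrapped to (-180°,180°])

119.977 -149.983 -134.994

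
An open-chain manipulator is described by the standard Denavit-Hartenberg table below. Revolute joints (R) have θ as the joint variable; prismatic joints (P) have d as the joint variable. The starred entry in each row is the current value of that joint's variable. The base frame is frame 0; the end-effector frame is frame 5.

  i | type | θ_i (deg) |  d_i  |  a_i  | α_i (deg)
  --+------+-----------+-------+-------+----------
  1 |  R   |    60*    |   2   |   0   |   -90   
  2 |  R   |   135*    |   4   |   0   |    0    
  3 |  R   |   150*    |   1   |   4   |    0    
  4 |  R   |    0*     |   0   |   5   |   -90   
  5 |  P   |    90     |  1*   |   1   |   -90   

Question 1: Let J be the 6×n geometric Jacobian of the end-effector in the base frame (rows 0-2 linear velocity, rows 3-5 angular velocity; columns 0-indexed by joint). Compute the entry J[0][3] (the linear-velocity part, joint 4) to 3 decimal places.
2.285

axis z_3 = (-0.8660,0.5000,0.0000); lever o_n−o_3 = (1.9960,1.4572,4.5708)
cross product → J_v[:, 3] = (2.2854,3.9584,-2.2600)
J_ω[:, 3] = z_3
entry J[0][3] = 2.2854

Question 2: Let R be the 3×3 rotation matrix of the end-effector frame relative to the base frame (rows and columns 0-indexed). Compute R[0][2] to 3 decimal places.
-0.129

End-effector z-axis (col 2 of R) = (-0.1294,-0.2241,-0.9659)
R[0][2] = -0.1294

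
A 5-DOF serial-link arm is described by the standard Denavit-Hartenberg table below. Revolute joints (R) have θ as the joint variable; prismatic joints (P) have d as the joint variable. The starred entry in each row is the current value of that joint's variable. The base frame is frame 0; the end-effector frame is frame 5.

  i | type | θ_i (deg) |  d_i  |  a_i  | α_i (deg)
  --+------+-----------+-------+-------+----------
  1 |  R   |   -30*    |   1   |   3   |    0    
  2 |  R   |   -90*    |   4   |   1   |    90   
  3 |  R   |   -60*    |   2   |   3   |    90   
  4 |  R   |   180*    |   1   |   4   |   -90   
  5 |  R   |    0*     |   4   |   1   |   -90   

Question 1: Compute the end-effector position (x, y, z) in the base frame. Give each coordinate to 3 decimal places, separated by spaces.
4.763 -1.750 6.232

after link 1: o_1 = (2.5981, -1.5000, 1.0000)
after link 2: o_2 = (2.0981, -2.3660, 5.0000)
after link 3: o_3 = (-0.3840, -2.6651, 2.4019)
after link 4: o_4 = (1.0490, -0.1830, 5.3660)
after link 5: o_5 = (4.7631, -1.7500, 6.2321)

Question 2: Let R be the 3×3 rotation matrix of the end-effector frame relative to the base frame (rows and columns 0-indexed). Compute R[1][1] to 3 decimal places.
0.500

End-effector y-axis (col 1 of R) = (-0.8660,0.5000,0.0000)
R[1][1] = 0.5000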